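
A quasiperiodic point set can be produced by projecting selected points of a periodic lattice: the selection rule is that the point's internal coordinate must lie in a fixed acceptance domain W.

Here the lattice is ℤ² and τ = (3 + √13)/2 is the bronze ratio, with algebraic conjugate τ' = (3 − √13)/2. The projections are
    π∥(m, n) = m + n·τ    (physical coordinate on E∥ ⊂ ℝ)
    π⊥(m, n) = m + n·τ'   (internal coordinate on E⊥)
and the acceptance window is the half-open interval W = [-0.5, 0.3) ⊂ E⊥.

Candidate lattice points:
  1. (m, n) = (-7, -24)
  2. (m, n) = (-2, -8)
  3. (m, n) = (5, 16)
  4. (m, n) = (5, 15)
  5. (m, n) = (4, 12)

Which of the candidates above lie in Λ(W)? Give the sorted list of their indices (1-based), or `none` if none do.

Compute τ' = (3−√13)/2 = -0.302776, so π⊥(m,n) = m -0.302776·n.
candidate 1: (m,n)=(-7,-24) → π∥ = -7-24·τ ≈ -86.266615, π⊥ = -7-24·τ' ≈ 0.266615 ∈ [-0.5, 0.3) ⇒ IN Λ
candidate 2: (m,n)=(-2,-8) → π∥ = -2-8·τ ≈ -28.422205, π⊥ = -2-8·τ' ≈ 0.422205 ∉ [-0.5, 0.3) ⇒ out
candidate 3: (m,n)=(5,16) → π∥ = 5+16·τ ≈ 57.844410, π⊥ = 5+16·τ' ≈ 0.155590 ∈ [-0.5, 0.3) ⇒ IN Λ
candidate 4: (m,n)=(5,15) → π∥ = 5+15·τ ≈ 54.541635, π⊥ = 5+15·τ' ≈ 0.458365 ∉ [-0.5, 0.3) ⇒ out
candidate 5: (m,n)=(4,12) → π∥ = 4+12·τ ≈ 43.633308, π⊥ = 4+12·τ' ≈ 0.366692 ∉ [-0.5, 0.3) ⇒ out

1, 3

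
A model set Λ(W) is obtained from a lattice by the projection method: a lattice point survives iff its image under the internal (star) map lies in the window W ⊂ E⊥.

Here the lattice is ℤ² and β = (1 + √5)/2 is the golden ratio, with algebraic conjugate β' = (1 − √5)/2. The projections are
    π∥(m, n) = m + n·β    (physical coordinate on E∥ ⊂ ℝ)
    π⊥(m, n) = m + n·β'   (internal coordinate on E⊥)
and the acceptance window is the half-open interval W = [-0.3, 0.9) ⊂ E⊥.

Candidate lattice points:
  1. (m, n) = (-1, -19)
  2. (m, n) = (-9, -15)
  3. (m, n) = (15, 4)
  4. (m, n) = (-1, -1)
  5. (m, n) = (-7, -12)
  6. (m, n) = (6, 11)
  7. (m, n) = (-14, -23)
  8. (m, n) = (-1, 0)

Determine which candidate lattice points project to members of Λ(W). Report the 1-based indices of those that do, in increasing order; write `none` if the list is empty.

2, 5, 7

β' = (1−√5)/2 ≈ -0.61803.
#1 (-1,-19): internal coord -1 + (-19)·β' = +10.74265; +10.74265 ∉ [-0.3, 0.9) → out
#2 (-9,-15): internal coord -9 + (-15)·β' = +0.27051; +0.27051 ∈ [-0.3, 0.9) → IN Λ
#3 (15,4): internal coord 15 + (4)·β' = +12.52786; +12.52786 ∉ [-0.3, 0.9) → out
#4 (-1,-1): internal coord -1 + (-1)·β' = -0.38197; -0.38197 ∉ [-0.3, 0.9) → out
#5 (-7,-12): internal coord -7 + (-12)·β' = +0.41641; +0.41641 ∈ [-0.3, 0.9) → IN Λ
#6 (6,11): internal coord 6 + (11)·β' = -0.79837; -0.79837 ∉ [-0.3, 0.9) → out
#7 (-14,-23): internal coord -14 + (-23)·β' = +0.21478; +0.21478 ∈ [-0.3, 0.9) → IN Λ
#8 (-1,0): internal coord -1 + (0)·β' = -1.00000; -1.00000 ∉ [-0.3, 0.9) → out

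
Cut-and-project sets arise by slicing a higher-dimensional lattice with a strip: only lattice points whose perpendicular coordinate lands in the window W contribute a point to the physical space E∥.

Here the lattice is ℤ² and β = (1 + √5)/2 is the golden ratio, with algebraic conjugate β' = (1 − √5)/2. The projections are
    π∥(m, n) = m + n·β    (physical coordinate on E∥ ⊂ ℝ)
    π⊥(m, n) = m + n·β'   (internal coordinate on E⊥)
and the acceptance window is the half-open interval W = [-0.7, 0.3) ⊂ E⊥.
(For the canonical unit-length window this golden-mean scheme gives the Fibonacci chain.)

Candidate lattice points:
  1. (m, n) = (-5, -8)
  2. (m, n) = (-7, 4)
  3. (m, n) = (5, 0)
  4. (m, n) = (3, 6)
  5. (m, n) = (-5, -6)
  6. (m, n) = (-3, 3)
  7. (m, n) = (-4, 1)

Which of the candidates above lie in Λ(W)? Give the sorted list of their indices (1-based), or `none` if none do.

Compute β' = (1−√5)/2 = -0.6180, so π⊥(m,n) = m -0.6180·n.
#1 (-5,-8): internal coord -5 + (-8)·β' = -0.0557; -0.0557 ∈ [-0.7, 0.3) → IN Λ
#2 (-7,4): internal coord -7 + (4)·β' = -9.4721; -9.4721 ∉ [-0.7, 0.3) → out
#3 (5,0): internal coord 5 + (0)·β' = +5.0000; +5.0000 ∉ [-0.7, 0.3) → out
#4 (3,6): internal coord 3 + (6)·β' = -0.7082; -0.7082 ∉ [-0.7, 0.3) → out
#5 (-5,-6): internal coord -5 + (-6)·β' = -1.2918; -1.2918 ∉ [-0.7, 0.3) → out
#6 (-3,3): internal coord -3 + (3)·β' = -4.8541; -4.8541 ∉ [-0.7, 0.3) → out
#7 (-4,1): internal coord -4 + (1)·β' = -4.6180; -4.6180 ∉ [-0.7, 0.3) → out

1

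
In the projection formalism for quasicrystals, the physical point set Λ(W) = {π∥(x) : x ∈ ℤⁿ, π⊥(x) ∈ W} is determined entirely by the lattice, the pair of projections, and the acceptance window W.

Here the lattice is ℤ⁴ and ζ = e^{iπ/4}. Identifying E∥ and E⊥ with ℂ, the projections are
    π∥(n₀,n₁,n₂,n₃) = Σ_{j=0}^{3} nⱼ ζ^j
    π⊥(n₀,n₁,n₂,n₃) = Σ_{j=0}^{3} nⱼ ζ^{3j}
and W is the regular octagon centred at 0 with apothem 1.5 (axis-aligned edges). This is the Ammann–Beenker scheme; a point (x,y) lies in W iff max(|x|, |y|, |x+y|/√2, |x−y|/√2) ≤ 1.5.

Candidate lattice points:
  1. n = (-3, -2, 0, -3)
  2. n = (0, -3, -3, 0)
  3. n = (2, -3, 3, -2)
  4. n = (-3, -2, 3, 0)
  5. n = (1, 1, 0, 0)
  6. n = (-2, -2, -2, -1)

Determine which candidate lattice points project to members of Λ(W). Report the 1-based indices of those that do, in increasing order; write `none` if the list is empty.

5, 6

π⊥(n) = n₀ + n₁ζ³ + n₂ζ⁶ + n₃ζ⁹ where ζ = e^{iπ/4}.
#1 (-3, -2, 0, -3): internal (-3.7071, -3.5355); octagon support 5.1213 vs apothem 1.5 → ∉ W
#2 (0, -3, -3, 0): internal (2.1213, 0.8787); octagon support 2.1213 vs apothem 1.5 → ∉ W
#3 (2, -3, 3, -2): internal (2.7071, -6.5355); octagon support 6.5355 vs apothem 1.5 → ∉ W
#4 (-3, -2, 3, 0): internal (-1.5858, -4.4142); octagon support 4.4142 vs apothem 1.5 → ∉ W
#5 (1, 1, 0, 0): internal (0.2929, 0.7071); octagon support 0.7071 vs apothem 1.5 → ∈ W
#6 (-2, -2, -2, -1): internal (-1.2929, -0.1213); octagon support 1.2929 vs apothem 1.5 → ∈ W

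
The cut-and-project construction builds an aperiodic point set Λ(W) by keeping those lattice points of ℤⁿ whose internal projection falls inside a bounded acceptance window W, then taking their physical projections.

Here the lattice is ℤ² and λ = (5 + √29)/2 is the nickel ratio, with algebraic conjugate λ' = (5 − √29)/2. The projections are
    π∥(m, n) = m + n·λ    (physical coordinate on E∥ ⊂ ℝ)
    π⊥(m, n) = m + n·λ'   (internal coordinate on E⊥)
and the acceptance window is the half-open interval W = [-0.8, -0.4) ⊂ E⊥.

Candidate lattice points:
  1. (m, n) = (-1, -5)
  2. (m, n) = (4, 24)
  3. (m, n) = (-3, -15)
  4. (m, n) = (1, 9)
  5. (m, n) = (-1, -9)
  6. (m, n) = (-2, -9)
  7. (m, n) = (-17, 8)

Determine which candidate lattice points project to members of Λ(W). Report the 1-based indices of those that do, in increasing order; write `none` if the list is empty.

2, 4

Numerically λ ≈ 5.192582 and λ' = −1/λ ≈ -0.192582.
#1 (-1,-5): internal coord -1 + (-5)·λ' = -0.037088; -0.037088 ∉ [-0.8, -0.4) → out
#2 (4,24): internal coord 4 + (24)·λ' = -0.621978; -0.621978 ∈ [-0.8, -0.4) → IN Λ
#3 (-3,-15): internal coord -3 + (-15)·λ' = -0.111264; -0.111264 ∉ [-0.8, -0.4) → out
#4 (1,9): internal coord 1 + (9)·λ' = -0.733242; -0.733242 ∈ [-0.8, -0.4) → IN Λ
#5 (-1,-9): internal coord -1 + (-9)·λ' = +0.733242; +0.733242 ∉ [-0.8, -0.4) → out
#6 (-2,-9): internal coord -2 + (-9)·λ' = -0.266758; -0.266758 ∉ [-0.8, -0.4) → out
#7 (-17,8): internal coord -17 + (8)·λ' = -18.540659; -18.540659 ∉ [-0.8, -0.4) → out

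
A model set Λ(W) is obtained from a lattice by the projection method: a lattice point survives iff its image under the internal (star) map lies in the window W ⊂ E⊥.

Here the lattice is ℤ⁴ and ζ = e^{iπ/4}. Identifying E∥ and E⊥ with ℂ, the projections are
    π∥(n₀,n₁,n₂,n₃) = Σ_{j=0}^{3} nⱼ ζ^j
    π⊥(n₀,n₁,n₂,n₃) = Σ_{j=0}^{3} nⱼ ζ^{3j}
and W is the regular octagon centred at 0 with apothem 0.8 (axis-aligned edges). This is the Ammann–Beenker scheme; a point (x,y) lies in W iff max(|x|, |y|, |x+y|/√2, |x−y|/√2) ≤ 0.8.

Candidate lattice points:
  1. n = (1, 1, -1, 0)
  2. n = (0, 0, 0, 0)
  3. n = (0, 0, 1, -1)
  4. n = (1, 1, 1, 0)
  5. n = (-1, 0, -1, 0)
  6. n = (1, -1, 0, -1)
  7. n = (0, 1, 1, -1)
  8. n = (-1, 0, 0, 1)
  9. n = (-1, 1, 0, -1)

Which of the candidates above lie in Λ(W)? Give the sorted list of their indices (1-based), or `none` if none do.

2, 4, 8

π⊥(n) = n₀ + n₁ζ³ + n₂ζ⁶ + n₃ζ⁹ where ζ = e^{iπ/4}.
#1 (1, 1, -1, 0): internal (0.29289, 1.70711); octagon support 1.70711 vs apothem 0.8 → ∉ W
#2 (0, 0, 0, 0): internal (0.00000, 0.00000); octagon support 0.00000 vs apothem 0.8 → ∈ W
#3 (0, 0, 1, -1): internal (-0.70711, -1.70711); octagon support 1.70711 vs apothem 0.8 → ∉ W
#4 (1, 1, 1, 0): internal (0.29289, -0.29289); octagon support 0.41421 vs apothem 0.8 → ∈ W
#5 (-1, 0, -1, 0): internal (-1.00000, 1.00000); octagon support 1.41421 vs apothem 0.8 → ∉ W
#6 (1, -1, 0, -1): internal (1.00000, -1.41421); octagon support 1.70711 vs apothem 0.8 → ∉ W
#7 (0, 1, 1, -1): internal (-1.41421, -1.00000); octagon support 1.70711 vs apothem 0.8 → ∉ W
#8 (-1, 0, 0, 1): internal (-0.29289, 0.70711); octagon support 0.70711 vs apothem 0.8 → ∈ W
#9 (-1, 1, 0, -1): internal (-2.41421, 0.00000); octagon support 2.41421 vs apothem 0.8 → ∉ W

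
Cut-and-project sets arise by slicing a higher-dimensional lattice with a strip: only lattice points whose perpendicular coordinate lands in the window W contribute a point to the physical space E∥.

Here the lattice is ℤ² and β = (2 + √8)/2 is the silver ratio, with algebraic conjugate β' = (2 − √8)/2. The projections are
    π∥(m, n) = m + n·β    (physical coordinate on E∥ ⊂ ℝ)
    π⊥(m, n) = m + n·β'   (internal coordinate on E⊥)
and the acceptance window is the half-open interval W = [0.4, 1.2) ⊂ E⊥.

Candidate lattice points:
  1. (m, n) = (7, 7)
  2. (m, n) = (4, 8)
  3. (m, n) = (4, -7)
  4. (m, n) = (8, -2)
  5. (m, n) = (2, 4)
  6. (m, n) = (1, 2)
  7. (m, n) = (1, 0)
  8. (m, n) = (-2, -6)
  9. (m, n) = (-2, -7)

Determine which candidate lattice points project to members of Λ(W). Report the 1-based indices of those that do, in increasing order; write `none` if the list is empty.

2, 7, 8, 9

β' = (2−√8)/2 ≈ -0.4142.
[1] lift (7,7): star map gives 4.1005; window check 0.4 ≤ 4.1005 < 1.2 is false → out
[2] lift (4,8): star map gives 0.6863; window check 0.4 ≤ 0.6863 < 1.2 is true → IN Λ
[3] lift (4,-7): star map gives 6.8995; window check 0.4 ≤ 6.8995 < 1.2 is false → out
[4] lift (8,-2): star map gives 8.8284; window check 0.4 ≤ 8.8284 < 1.2 is false → out
[5] lift (2,4): star map gives 0.3431; window check 0.4 ≤ 0.3431 < 1.2 is false → out
[6] lift (1,2): star map gives 0.1716; window check 0.4 ≤ 0.1716 < 1.2 is false → out
[7] lift (1,0): star map gives 1.0000; window check 0.4 ≤ 1.0000 < 1.2 is true → IN Λ
[8] lift (-2,-6): star map gives 0.4853; window check 0.4 ≤ 0.4853 < 1.2 is true → IN Λ
[9] lift (-2,-7): star map gives 0.8995; window check 0.4 ≤ 0.8995 < 1.2 is true → IN Λ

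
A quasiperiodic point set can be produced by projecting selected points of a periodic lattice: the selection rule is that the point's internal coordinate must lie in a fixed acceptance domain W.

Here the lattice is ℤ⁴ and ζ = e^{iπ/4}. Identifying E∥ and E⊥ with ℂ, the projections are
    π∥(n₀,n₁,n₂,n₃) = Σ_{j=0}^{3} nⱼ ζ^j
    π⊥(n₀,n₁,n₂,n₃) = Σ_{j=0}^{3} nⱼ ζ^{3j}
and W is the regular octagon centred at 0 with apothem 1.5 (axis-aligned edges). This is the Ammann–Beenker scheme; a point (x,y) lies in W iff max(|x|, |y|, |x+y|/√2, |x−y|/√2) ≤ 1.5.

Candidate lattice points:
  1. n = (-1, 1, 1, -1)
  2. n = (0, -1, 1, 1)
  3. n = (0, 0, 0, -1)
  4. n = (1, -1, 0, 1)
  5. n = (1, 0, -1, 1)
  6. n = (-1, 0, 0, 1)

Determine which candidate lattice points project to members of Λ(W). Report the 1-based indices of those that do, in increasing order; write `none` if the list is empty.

3, 6

Internal map: ζ^{3j} for j=0..3 gives (1,0), (−√2/2,√2/2), (0,−1), (√2/2,√2/2).
candidate 1: n = (-1, 1, 1, -1) → π⊥ ≈ (-2.4142, -1.0000); max(|x|,|y|,|x±y|/√2) = 2.4142 > 1.5 ⇒ ∉ W
candidate 2: n = (0, -1, 1, 1) → π⊥ ≈ (+1.4142, -1.0000); max(|x|,|y|,|x±y|/√2) = 1.7071 > 1.5 ⇒ ∉ W
candidate 3: n = (0, 0, 0, -1) → π⊥ ≈ (-0.7071, -0.7071); max(|x|,|y|,|x±y|/√2) = 1.0000 ≤ 1.5 ⇒ ∈ W
candidate 4: n = (1, -1, 0, 1) → π⊥ ≈ (+2.4142, +0.0000); max(|x|,|y|,|x±y|/√2) = 2.4142 > 1.5 ⇒ ∉ W
candidate 5: n = (1, 0, -1, 1) → π⊥ ≈ (+1.7071, +1.7071); max(|x|,|y|,|x±y|/√2) = 2.4142 > 1.5 ⇒ ∉ W
candidate 6: n = (-1, 0, 0, 1) → π⊥ ≈ (-0.2929, +0.7071); max(|x|,|y|,|x±y|/√2) = 0.7071 ≤ 1.5 ⇒ ∈ W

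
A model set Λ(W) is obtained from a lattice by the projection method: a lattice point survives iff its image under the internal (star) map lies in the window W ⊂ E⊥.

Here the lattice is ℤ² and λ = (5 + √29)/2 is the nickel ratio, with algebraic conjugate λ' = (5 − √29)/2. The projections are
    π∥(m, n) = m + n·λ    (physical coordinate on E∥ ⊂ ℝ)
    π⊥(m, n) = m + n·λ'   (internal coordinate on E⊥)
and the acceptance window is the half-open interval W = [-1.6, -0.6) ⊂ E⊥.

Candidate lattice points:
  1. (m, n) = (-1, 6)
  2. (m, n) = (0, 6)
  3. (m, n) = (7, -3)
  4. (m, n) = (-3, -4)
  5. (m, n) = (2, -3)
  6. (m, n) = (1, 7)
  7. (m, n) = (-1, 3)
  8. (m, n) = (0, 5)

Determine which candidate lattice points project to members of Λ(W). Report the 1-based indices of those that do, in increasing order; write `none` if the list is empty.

2, 7, 8

λ' = (5−√29)/2 ≈ -0.1926.
[1] lift (-1,6): star map gives -2.1555; window check -1.6 ≤ -2.1555 < -0.6 is false → out
[2] lift (0,6): star map gives -1.1555; window check -1.6 ≤ -1.1555 < -0.6 is true → IN Λ
[3] lift (7,-3): star map gives 7.5777; window check -1.6 ≤ 7.5777 < -0.6 is false → out
[4] lift (-3,-4): star map gives -2.2297; window check -1.6 ≤ -2.2297 < -0.6 is false → out
[5] lift (2,-3): star map gives 2.5777; window check -1.6 ≤ 2.5777 < -0.6 is false → out
[6] lift (1,7): star map gives -0.3481; window check -1.6 ≤ -0.3481 < -0.6 is false → out
[7] lift (-1,3): star map gives -1.5777; window check -1.6 ≤ -1.5777 < -0.6 is true → IN Λ
[8] lift (0,5): star map gives -0.9629; window check -1.6 ≤ -0.9629 < -0.6 is true → IN Λ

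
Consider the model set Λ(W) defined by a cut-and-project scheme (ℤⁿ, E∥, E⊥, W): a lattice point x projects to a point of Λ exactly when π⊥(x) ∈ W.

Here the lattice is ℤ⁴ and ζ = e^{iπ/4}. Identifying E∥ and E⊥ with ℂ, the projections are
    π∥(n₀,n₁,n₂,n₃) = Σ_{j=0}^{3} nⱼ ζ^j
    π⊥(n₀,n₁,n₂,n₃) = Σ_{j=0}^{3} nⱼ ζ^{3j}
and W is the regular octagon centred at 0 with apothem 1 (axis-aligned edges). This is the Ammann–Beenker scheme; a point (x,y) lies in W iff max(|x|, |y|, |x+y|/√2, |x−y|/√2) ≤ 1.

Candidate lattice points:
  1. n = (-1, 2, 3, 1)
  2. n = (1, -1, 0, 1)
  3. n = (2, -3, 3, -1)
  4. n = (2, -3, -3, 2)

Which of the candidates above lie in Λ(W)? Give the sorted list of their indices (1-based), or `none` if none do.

none

Internal map: ζ^{3j} for j=0..3 gives (1,0), (−√2/2,√2/2), (0,−1), (√2/2,√2/2).
#1 (-1, 2, 3, 1): internal (-1.707107, -0.878680); octagon support 1.828427 vs apothem 1 → ∉ W
#2 (1, -1, 0, 1): internal (2.414214, 0.000000); octagon support 2.414214 vs apothem 1 → ∉ W
#3 (2, -3, 3, -1): internal (3.414214, -5.828427); octagon support 6.535534 vs apothem 1 → ∉ W
#4 (2, -3, -3, 2): internal (5.535534, 2.292893); octagon support 5.535534 vs apothem 1 → ∉ W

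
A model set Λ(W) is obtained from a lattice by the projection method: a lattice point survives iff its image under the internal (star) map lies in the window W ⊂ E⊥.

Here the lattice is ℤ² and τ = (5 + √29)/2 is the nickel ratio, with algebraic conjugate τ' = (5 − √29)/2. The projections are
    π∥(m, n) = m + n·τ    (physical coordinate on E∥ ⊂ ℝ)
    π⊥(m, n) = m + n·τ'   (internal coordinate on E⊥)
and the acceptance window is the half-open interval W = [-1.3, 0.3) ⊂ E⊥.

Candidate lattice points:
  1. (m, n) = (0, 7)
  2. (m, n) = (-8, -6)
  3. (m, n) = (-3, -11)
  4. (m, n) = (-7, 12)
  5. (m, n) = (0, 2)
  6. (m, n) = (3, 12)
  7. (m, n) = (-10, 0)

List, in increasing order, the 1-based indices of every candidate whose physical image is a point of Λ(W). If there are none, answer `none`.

3, 5

Compute τ' = (5−√29)/2 = -0.192582, so π⊥(m,n) = m -0.192582·n.
candidate 1: (m,n)=(0,7) → π∥ = 0+7·τ ≈ 36.348077, π⊥ = 0+7·τ' ≈ -1.348077 ∉ [-1.3, 0.3) ⇒ out
candidate 2: (m,n)=(-8,-6) → π∥ = -8-6·τ ≈ -39.155494, π⊥ = -8-6·τ' ≈ -6.844506 ∉ [-1.3, 0.3) ⇒ out
candidate 3: (m,n)=(-3,-11) → π∥ = -3-11·τ ≈ -60.118406, π⊥ = -3-11·τ' ≈ -0.881594 ∈ [-1.3, 0.3) ⇒ IN Λ
candidate 4: (m,n)=(-7,12) → π∥ = -7+12·τ ≈ 55.310989, π⊥ = -7+12·τ' ≈ -9.310989 ∉ [-1.3, 0.3) ⇒ out
candidate 5: (m,n)=(0,2) → π∥ = 0+2·τ ≈ 10.385165, π⊥ = 0+2·τ' ≈ -0.385165 ∈ [-1.3, 0.3) ⇒ IN Λ
candidate 6: (m,n)=(3,12) → π∥ = 3+12·τ ≈ 65.310989, π⊥ = 3+12·τ' ≈ 0.689011 ∉ [-1.3, 0.3) ⇒ out
candidate 7: (m,n)=(-10,0) → π∥ = -10+0·τ ≈ -10.000000, π⊥ = -10+0·τ' ≈ -10.000000 ∉ [-1.3, 0.3) ⇒ out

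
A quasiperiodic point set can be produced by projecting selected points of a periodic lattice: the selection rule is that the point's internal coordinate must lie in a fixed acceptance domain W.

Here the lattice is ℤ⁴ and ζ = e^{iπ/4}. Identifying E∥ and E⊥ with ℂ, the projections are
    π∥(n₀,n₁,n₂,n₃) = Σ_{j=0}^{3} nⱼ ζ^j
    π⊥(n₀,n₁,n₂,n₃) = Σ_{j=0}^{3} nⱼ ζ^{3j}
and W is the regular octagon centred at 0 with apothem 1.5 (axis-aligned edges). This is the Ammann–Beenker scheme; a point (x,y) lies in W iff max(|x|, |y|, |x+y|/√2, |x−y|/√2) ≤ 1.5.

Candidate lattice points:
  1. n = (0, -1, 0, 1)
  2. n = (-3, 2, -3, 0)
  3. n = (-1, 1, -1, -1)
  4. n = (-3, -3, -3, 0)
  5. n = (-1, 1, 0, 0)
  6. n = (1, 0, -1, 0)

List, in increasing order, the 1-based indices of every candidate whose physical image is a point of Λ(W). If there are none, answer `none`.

Internal map: ζ^{3j} for j=0..3 gives (1,0), (−√2/2,√2/2), (0,−1), (√2/2,√2/2).
candidate 1: n = (0, -1, 0, 1) → π⊥ ≈ (+1.414214, +0.000000); max(|x|,|y|,|x±y|/√2) = 1.414214 ≤ 1.5 ⇒ ∈ W
candidate 2: n = (-3, 2, -3, 0) → π⊥ ≈ (-4.414214, +4.414214); max(|x|,|y|,|x±y|/√2) = 6.242641 > 1.5 ⇒ ∉ W
candidate 3: n = (-1, 1, -1, -1) → π⊥ ≈ (-2.414214, +1.000000); max(|x|,|y|,|x±y|/√2) = 2.414214 > 1.5 ⇒ ∉ W
candidate 4: n = (-3, -3, -3, 0) → π⊥ ≈ (-0.878680, +0.878680); max(|x|,|y|,|x±y|/√2) = 1.242641 ≤ 1.5 ⇒ ∈ W
candidate 5: n = (-1, 1, 0, 0) → π⊥ ≈ (-1.707107, +0.707107); max(|x|,|y|,|x±y|/√2) = 1.707107 > 1.5 ⇒ ∉ W
candidate 6: n = (1, 0, -1, 0) → π⊥ ≈ (+1.000000, +1.000000); max(|x|,|y|,|x±y|/√2) = 1.414214 ≤ 1.5 ⇒ ∈ W

1, 4, 6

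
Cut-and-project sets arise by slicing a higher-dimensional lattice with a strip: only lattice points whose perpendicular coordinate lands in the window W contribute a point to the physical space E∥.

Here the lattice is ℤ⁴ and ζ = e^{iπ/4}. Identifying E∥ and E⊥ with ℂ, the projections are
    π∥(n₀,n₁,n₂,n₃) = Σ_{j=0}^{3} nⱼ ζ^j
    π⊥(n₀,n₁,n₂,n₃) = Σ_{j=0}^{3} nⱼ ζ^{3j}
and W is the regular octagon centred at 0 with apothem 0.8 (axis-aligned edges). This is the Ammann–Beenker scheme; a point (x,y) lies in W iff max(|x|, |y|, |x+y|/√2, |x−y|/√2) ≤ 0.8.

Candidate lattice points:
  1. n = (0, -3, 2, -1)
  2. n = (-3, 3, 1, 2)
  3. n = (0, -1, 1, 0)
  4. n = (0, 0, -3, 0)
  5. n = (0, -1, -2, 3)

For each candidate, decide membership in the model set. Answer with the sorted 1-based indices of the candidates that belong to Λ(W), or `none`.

π⊥(n) = n₀ + n₁ζ³ + n₂ζ⁶ + n₃ζ⁹ where ζ = e^{iπ/4}.
candidate 1: n = (0, -3, 2, -1) → π⊥ ≈ (+1.4142, -4.8284); max(|x|,|y|,|x±y|/√2) = 4.8284 > 0.8 ⇒ ∉ W
candidate 2: n = (-3, 3, 1, 2) → π⊥ ≈ (-3.7071, +2.5355); max(|x|,|y|,|x±y|/√2) = 4.4142 > 0.8 ⇒ ∉ W
candidate 3: n = (0, -1, 1, 0) → π⊥ ≈ (+0.7071, -1.7071); max(|x|,|y|,|x±y|/√2) = 1.7071 > 0.8 ⇒ ∉ W
candidate 4: n = (0, 0, -3, 0) → π⊥ ≈ (+0.0000, +3.0000); max(|x|,|y|,|x±y|/√2) = 3.0000 > 0.8 ⇒ ∉ W
candidate 5: n = (0, -1, -2, 3) → π⊥ ≈ (+2.8284, +3.4142); max(|x|,|y|,|x±y|/√2) = 4.4142 > 0.8 ⇒ ∉ W

none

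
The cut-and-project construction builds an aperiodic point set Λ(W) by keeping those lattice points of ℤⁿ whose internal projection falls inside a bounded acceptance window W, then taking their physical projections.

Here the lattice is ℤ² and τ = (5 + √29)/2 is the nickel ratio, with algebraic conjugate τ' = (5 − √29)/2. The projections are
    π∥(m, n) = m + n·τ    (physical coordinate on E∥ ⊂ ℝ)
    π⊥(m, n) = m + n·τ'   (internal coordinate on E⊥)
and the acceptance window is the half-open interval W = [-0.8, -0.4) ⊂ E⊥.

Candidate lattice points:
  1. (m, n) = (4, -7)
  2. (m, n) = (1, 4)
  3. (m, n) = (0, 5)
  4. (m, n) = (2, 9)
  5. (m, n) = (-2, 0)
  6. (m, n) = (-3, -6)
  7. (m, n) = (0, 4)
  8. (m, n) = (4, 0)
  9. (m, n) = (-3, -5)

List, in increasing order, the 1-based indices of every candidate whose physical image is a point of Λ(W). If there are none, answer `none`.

Numerically τ ≈ 5.192582 and τ' = −1/τ ≈ -0.192582.
#1 (4,-7): internal coord 4 + (-7)·τ' = +5.348077; +5.348077 ∉ [-0.8, -0.4) → out
#2 (1,4): internal coord 1 + (4)·τ' = +0.229670; +0.229670 ∉ [-0.8, -0.4) → out
#3 (0,5): internal coord 0 + (5)·τ' = -0.962912; -0.962912 ∉ [-0.8, -0.4) → out
#4 (2,9): internal coord 2 + (9)·τ' = +0.266758; +0.266758 ∉ [-0.8, -0.4) → out
#5 (-2,0): internal coord -2 + (0)·τ' = -2.000000; -2.000000 ∉ [-0.8, -0.4) → out
#6 (-3,-6): internal coord -3 + (-6)·τ' = -1.844506; -1.844506 ∉ [-0.8, -0.4) → out
#7 (0,4): internal coord 0 + (4)·τ' = -0.770330; -0.770330 ∈ [-0.8, -0.4) → IN Λ
#8 (4,0): internal coord 4 + (0)·τ' = +4.000000; +4.000000 ∉ [-0.8, -0.4) → out
#9 (-3,-5): internal coord -3 + (-5)·τ' = -2.037088; -2.037088 ∉ [-0.8, -0.4) → out

7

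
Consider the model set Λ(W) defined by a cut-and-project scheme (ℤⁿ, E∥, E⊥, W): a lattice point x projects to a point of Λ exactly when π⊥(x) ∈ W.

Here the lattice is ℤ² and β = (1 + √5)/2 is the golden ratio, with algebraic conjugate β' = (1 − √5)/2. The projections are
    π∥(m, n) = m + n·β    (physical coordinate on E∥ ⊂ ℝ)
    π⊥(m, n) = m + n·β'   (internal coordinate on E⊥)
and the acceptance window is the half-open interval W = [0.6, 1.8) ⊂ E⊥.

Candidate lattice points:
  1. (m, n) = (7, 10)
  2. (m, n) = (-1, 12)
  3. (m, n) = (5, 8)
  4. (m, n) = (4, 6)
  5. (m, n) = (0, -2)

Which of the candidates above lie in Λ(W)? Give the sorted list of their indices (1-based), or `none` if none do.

Compute β' = (1−√5)/2 = -0.61803, so π⊥(m,n) = m -0.61803·n.
#1 (7,10): internal coord 7 + (10)·β' = +0.81966; +0.81966 ∈ [0.6, 1.8) → IN Λ
#2 (-1,12): internal coord -1 + (12)·β' = -8.41641; -8.41641 ∉ [0.6, 1.8) → out
#3 (5,8): internal coord 5 + (8)·β' = +0.05573; +0.05573 ∉ [0.6, 1.8) → out
#4 (4,6): internal coord 4 + (6)·β' = +0.29180; +0.29180 ∉ [0.6, 1.8) → out
#5 (0,-2): internal coord 0 + (-2)·β' = +1.23607; +1.23607 ∈ [0.6, 1.8) → IN Λ

1, 5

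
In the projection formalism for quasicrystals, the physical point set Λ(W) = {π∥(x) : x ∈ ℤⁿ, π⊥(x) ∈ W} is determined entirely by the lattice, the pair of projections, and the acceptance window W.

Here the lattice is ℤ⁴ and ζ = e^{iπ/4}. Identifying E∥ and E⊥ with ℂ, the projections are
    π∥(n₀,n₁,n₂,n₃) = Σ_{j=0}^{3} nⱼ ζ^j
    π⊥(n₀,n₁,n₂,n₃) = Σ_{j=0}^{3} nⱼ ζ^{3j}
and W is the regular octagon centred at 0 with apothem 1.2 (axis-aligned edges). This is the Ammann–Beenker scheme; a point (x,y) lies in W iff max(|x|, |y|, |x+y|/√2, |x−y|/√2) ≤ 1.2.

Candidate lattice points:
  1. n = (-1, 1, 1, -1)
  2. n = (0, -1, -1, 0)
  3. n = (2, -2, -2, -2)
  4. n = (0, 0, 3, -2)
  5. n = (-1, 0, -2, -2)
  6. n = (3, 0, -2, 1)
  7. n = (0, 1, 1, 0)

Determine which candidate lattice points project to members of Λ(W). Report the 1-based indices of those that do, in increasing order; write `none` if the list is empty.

2, 7

π⊥(n) = n₀ + n₁ζ³ + n₂ζ⁶ + n₃ζ⁹ where ζ = e^{iπ/4}.
candidate 1: n = (-1, 1, 1, -1) → π⊥ ≈ (-2.41421, -1.00000); max(|x|,|y|,|x±y|/√2) = 2.41421 > 1.2 ⇒ ∉ W
candidate 2: n = (0, -1, -1, 0) → π⊥ ≈ (+0.70711, +0.29289); max(|x|,|y|,|x±y|/√2) = 0.70711 ≤ 1.2 ⇒ ∈ W
candidate 3: n = (2, -2, -2, -2) → π⊥ ≈ (+2.00000, -0.82843); max(|x|,|y|,|x±y|/√2) = 2.00000 > 1.2 ⇒ ∉ W
candidate 4: n = (0, 0, 3, -2) → π⊥ ≈ (-1.41421, -4.41421); max(|x|,|y|,|x±y|/√2) = 4.41421 > 1.2 ⇒ ∉ W
candidate 5: n = (-1, 0, -2, -2) → π⊥ ≈ (-2.41421, +0.58579); max(|x|,|y|,|x±y|/√2) = 2.41421 > 1.2 ⇒ ∉ W
candidate 6: n = (3, 0, -2, 1) → π⊥ ≈ (+3.70711, +2.70711); max(|x|,|y|,|x±y|/√2) = 4.53553 > 1.2 ⇒ ∉ W
candidate 7: n = (0, 1, 1, 0) → π⊥ ≈ (-0.70711, -0.29289); max(|x|,|y|,|x±y|/√2) = 0.70711 ≤ 1.2 ⇒ ∈ W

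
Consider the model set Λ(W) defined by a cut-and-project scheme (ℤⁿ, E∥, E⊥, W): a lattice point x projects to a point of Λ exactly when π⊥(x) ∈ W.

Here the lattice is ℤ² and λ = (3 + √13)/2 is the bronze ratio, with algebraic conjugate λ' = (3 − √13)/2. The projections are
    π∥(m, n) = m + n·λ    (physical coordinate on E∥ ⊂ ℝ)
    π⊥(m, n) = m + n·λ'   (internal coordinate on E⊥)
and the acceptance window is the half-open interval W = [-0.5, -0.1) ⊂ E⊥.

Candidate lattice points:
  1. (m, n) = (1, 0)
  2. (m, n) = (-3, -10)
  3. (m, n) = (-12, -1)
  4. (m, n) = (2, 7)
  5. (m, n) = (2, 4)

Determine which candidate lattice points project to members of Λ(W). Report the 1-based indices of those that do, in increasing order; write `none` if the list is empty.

λ' = (3−√13)/2 ≈ -0.302776.
candidate 1: (m,n)=(1,0) → π∥ = 1+0·λ ≈ 1.000000, π⊥ = 1+0·λ' ≈ 1.000000 ∉ [-0.5, -0.1) ⇒ out
candidate 2: (m,n)=(-3,-10) → π∥ = -3-10·λ ≈ -36.027756, π⊥ = -3-10·λ' ≈ 0.027756 ∉ [-0.5, -0.1) ⇒ out
candidate 3: (m,n)=(-12,-1) → π∥ = -12-1·λ ≈ -15.302776, π⊥ = -12-1·λ' ≈ -11.697224 ∉ [-0.5, -0.1) ⇒ out
candidate 4: (m,n)=(2,7) → π∥ = 2+7·λ ≈ 25.119429, π⊥ = 2+7·λ' ≈ -0.119429 ∈ [-0.5, -0.1) ⇒ IN Λ
candidate 5: (m,n)=(2,4) → π∥ = 2+4·λ ≈ 15.211103, π⊥ = 2+4·λ' ≈ 0.788897 ∉ [-0.5, -0.1) ⇒ out

4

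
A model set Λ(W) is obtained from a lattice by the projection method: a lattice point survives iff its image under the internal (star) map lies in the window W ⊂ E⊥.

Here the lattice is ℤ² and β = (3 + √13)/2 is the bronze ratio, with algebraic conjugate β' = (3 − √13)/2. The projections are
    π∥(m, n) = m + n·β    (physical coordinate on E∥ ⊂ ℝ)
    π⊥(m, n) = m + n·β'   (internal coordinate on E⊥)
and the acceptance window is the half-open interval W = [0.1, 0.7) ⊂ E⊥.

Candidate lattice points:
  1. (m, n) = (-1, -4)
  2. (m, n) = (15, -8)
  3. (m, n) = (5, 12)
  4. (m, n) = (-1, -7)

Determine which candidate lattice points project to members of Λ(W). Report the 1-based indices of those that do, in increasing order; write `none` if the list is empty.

1

Numerically β ≈ 3.302776 and β' = −1/β ≈ -0.302776.
[1] lift (-1,-4): star map gives 0.211103; window check 0.1 ≤ 0.211103 < 0.7 is true → IN Λ
[2] lift (15,-8): star map gives 17.422205; window check 0.1 ≤ 17.422205 < 0.7 is false → out
[3] lift (5,12): star map gives 1.366692; window check 0.1 ≤ 1.366692 < 0.7 is false → out
[4] lift (-1,-7): star map gives 1.119429; window check 0.1 ≤ 1.119429 < 0.7 is false → out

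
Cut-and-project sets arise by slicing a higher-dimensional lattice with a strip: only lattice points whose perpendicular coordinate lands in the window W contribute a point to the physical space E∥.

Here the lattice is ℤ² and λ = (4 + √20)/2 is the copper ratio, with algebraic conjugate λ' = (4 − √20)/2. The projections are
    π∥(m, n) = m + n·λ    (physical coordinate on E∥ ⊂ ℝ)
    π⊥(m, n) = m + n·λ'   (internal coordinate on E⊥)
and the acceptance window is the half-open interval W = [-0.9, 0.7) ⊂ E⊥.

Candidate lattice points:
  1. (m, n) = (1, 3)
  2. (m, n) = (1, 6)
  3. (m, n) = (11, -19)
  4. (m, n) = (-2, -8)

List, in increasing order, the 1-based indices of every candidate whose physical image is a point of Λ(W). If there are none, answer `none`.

Numerically λ ≈ 4.236068 and λ' = −1/λ ≈ -0.236068.
[1] lift (1,3): star map gives 0.291796; window check -0.9 ≤ 0.291796 < 0.7 is true → IN Λ
[2] lift (1,6): star map gives -0.416408; window check -0.9 ≤ -0.416408 < 0.7 is true → IN Λ
[3] lift (11,-19): star map gives 15.485292; window check -0.9 ≤ 15.485292 < 0.7 is false → out
[4] lift (-2,-8): star map gives -0.111456; window check -0.9 ≤ -0.111456 < 0.7 is true → IN Λ

1, 2, 4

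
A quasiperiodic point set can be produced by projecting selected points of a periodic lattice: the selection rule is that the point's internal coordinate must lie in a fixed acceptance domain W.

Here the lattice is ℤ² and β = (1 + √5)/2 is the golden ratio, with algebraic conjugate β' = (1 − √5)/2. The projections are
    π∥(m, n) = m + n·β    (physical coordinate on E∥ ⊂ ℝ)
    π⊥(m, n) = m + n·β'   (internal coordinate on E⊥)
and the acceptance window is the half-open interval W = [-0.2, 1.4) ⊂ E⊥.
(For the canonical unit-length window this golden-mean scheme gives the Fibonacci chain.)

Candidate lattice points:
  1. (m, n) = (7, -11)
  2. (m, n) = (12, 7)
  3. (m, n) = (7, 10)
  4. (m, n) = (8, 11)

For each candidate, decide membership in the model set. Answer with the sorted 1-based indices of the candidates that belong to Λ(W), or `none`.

Numerically β ≈ 1.61803 and β' = −1/β ≈ -0.61803.
candidate 1: (m,n)=(7,-11) → π∥ = 7-11·β ≈ -10.79837, π⊥ = 7-11·β' ≈ 13.79837 ∉ [-0.2, 1.4) ⇒ out
candidate 2: (m,n)=(12,7) → π∥ = 12+7·β ≈ 23.32624, π⊥ = 12+7·β' ≈ 7.67376 ∉ [-0.2, 1.4) ⇒ out
candidate 3: (m,n)=(7,10) → π∥ = 7+10·β ≈ 23.18034, π⊥ = 7+10·β' ≈ 0.81966 ∈ [-0.2, 1.4) ⇒ IN Λ
candidate 4: (m,n)=(8,11) → π∥ = 8+11·β ≈ 25.79837, π⊥ = 8+11·β' ≈ 1.20163 ∈ [-0.2, 1.4) ⇒ IN Λ

3, 4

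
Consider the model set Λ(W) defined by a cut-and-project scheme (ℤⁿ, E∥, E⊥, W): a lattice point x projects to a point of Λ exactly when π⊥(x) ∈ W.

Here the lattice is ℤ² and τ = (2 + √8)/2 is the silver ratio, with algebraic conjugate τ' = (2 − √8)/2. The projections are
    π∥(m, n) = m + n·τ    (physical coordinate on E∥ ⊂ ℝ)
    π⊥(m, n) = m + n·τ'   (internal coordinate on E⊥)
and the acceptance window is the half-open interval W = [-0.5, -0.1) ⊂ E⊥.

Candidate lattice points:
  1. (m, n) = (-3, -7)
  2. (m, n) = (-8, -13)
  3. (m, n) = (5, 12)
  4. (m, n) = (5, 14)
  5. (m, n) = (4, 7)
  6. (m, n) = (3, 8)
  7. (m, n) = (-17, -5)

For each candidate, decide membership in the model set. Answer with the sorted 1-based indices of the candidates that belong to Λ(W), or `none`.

1, 6

Numerically τ ≈ 2.414214 and τ' = −1/τ ≈ -0.414214.
[1] lift (-3,-7): star map gives -0.100505; window check -0.5 ≤ -0.100505 < -0.1 is true → IN Λ
[2] lift (-8,-13): star map gives -2.615224; window check -0.5 ≤ -2.615224 < -0.1 is false → out
[3] lift (5,12): star map gives 0.029437; window check -0.5 ≤ 0.029437 < -0.1 is false → out
[4] lift (5,14): star map gives -0.798990; window check -0.5 ≤ -0.798990 < -0.1 is false → out
[5] lift (4,7): star map gives 1.100505; window check -0.5 ≤ 1.100505 < -0.1 is false → out
[6] lift (3,8): star map gives -0.313708; window check -0.5 ≤ -0.313708 < -0.1 is true → IN Λ
[7] lift (-17,-5): star map gives -14.928932; window check -0.5 ≤ -14.928932 < -0.1 is false → out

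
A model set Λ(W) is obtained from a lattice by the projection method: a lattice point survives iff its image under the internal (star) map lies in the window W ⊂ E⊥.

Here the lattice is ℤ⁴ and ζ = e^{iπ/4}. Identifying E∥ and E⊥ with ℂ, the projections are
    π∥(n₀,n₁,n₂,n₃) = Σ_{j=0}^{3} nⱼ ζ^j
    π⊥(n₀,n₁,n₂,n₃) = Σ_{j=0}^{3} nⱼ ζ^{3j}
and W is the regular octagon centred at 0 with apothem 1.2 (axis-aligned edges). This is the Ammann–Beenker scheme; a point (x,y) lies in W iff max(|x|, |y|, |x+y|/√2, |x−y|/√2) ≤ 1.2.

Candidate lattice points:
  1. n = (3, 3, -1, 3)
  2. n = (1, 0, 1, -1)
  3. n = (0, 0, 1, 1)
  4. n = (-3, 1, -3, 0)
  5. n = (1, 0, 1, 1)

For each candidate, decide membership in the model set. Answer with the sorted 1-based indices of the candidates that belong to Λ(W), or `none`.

With ζ = e^{iπ/4} the internal vectors are ζ^0,ζ^3,ζ^6,ζ^9.
candidate 1: n = (3, 3, -1, 3) → π⊥ ≈ (+3.000000, +5.242641); max(|x|,|y|,|x±y|/√2) = 5.828427 > 1.2 ⇒ ∉ W
candidate 2: n = (1, 0, 1, -1) → π⊥ ≈ (+0.292893, -1.707107); max(|x|,|y|,|x±y|/√2) = 1.707107 > 1.2 ⇒ ∉ W
candidate 3: n = (0, 0, 1, 1) → π⊥ ≈ (+0.707107, -0.292893); max(|x|,|y|,|x±y|/√2) = 0.707107 ≤ 1.2 ⇒ ∈ W
candidate 4: n = (-3, 1, -3, 0) → π⊥ ≈ (-3.707107, +3.707107); max(|x|,|y|,|x±y|/√2) = 5.242641 > 1.2 ⇒ ∉ W
candidate 5: n = (1, 0, 1, 1) → π⊥ ≈ (+1.707107, -0.292893); max(|x|,|y|,|x±y|/√2) = 1.707107 > 1.2 ⇒ ∉ W

3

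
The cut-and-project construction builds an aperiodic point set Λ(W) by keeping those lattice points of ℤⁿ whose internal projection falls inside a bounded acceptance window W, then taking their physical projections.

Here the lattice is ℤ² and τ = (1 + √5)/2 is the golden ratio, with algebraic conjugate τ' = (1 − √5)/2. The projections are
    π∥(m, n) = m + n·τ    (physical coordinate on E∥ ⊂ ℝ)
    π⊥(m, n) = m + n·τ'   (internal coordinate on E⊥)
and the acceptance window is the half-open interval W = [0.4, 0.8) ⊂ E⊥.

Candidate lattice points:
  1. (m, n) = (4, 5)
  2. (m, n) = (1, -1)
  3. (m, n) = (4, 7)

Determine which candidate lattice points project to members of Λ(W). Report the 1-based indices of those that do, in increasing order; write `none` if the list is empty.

Compute τ' = (1−√5)/2 = -0.6180, so π⊥(m,n) = m -0.6180·n.
#1 (4,5): internal coord 4 + (5)·τ' = +0.9098; +0.9098 ∉ [0.4, 0.8) → out
#2 (1,-1): internal coord 1 + (-1)·τ' = +1.6180; +1.6180 ∉ [0.4, 0.8) → out
#3 (4,7): internal coord 4 + (7)·τ' = -0.3262; -0.3262 ∉ [0.4, 0.8) → out

none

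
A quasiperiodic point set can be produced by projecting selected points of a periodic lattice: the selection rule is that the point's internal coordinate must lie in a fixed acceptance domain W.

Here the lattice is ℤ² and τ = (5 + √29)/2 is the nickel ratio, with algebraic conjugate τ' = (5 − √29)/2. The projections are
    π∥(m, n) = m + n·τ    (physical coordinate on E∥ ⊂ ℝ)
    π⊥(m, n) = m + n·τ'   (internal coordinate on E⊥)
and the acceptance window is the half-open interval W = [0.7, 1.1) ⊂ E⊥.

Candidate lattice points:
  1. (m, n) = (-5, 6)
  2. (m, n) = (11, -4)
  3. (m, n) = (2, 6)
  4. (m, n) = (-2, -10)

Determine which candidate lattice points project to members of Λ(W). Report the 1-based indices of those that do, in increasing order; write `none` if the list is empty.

τ' = (5−√29)/2 ≈ -0.192582.
[1] lift (-5,6): star map gives -6.155494; window check 0.7 ≤ -6.155494 < 1.1 is false → out
[2] lift (11,-4): star map gives 11.770330; window check 0.7 ≤ 11.770330 < 1.1 is false → out
[3] lift (2,6): star map gives 0.844506; window check 0.7 ≤ 0.844506 < 1.1 is true → IN Λ
[4] lift (-2,-10): star map gives -0.074176; window check 0.7 ≤ -0.074176 < 1.1 is false → out

3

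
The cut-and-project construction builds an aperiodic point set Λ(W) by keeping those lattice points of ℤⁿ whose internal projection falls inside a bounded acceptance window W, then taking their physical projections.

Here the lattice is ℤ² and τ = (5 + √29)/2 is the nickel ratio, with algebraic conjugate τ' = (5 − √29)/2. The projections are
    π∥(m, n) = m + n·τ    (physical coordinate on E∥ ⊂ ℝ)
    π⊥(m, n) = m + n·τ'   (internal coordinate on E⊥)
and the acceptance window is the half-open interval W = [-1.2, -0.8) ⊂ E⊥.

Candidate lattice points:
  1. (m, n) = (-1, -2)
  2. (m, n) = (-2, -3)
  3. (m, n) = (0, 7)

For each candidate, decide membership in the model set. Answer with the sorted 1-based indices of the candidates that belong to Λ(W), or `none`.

none

Numerically τ ≈ 5.1926 and τ' = −1/τ ≈ -0.1926.
#1 (-1,-2): internal coord -1 + (-2)·τ' = -0.6148; -0.6148 ∉ [-1.2, -0.8) → out
#2 (-2,-3): internal coord -2 + (-3)·τ' = -1.4223; -1.4223 ∉ [-1.2, -0.8) → out
#3 (0,7): internal coord 0 + (7)·τ' = -1.3481; -1.3481 ∉ [-1.2, -0.8) → out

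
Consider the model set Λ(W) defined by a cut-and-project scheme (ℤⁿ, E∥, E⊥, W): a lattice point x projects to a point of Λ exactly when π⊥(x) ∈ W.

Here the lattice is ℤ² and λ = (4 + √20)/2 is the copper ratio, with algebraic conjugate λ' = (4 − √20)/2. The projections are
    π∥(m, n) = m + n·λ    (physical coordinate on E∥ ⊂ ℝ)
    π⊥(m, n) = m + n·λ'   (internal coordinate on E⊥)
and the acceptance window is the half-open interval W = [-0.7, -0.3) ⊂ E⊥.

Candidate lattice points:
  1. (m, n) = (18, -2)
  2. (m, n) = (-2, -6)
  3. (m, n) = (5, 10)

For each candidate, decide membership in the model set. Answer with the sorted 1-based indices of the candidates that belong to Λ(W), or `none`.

Numerically λ ≈ 4.2361 and λ' = −1/λ ≈ -0.2361.
candidate 1: (m,n)=(18,-2) → π∥ = 18-2·λ ≈ 9.5279, π⊥ = 18-2·λ' ≈ 18.4721 ∉ [-0.7, -0.3) ⇒ out
candidate 2: (m,n)=(-2,-6) → π∥ = -2-6·λ ≈ -27.4164, π⊥ = -2-6·λ' ≈ -0.5836 ∈ [-0.7, -0.3) ⇒ IN Λ
candidate 3: (m,n)=(5,10) → π∥ = 5+10·λ ≈ 47.3607, π⊥ = 5+10·λ' ≈ 2.6393 ∉ [-0.7, -0.3) ⇒ out

2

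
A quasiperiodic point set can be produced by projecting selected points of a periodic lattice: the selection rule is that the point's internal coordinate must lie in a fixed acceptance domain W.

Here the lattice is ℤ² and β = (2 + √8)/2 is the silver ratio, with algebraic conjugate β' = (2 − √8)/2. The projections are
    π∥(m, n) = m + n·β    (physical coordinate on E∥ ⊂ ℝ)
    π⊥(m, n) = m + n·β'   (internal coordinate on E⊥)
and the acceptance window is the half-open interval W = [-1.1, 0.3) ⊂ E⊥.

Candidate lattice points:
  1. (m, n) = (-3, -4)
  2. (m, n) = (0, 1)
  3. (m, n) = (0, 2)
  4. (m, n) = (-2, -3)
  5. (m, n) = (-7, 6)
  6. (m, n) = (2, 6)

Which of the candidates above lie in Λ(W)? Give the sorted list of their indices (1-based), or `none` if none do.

2, 3, 4, 6

Numerically β ≈ 2.41421 and β' = −1/β ≈ -0.41421.
#1 (-3,-4): internal coord -3 + (-4)·β' = -1.34315; -1.34315 ∉ [-1.1, 0.3) → out
#2 (0,1): internal coord 0 + (1)·β' = -0.41421; -0.41421 ∈ [-1.1, 0.3) → IN Λ
#3 (0,2): internal coord 0 + (2)·β' = -0.82843; -0.82843 ∈ [-1.1, 0.3) → IN Λ
#4 (-2,-3): internal coord -2 + (-3)·β' = -0.75736; -0.75736 ∈ [-1.1, 0.3) → IN Λ
#5 (-7,6): internal coord -7 + (6)·β' = -9.48528; -9.48528 ∉ [-1.1, 0.3) → out
#6 (2,6): internal coord 2 + (6)·β' = -0.48528; -0.48528 ∈ [-1.1, 0.3) → IN Λ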